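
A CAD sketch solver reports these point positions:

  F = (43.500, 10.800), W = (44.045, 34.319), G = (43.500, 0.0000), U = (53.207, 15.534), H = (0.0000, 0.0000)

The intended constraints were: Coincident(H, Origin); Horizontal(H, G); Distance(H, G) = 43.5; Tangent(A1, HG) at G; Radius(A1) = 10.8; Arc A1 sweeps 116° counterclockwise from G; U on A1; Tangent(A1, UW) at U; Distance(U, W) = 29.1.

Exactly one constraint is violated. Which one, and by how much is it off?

Distance(U, W) = 29.1 — off by 8.20.

H = (0.00, 0.00) ✓; H.y = 0.00, G.y = 0.00 ✓; |HG| = 43.50 ✓; ∠(FG, GH) = 90.00° ✓; |FG| = 10.80 ✓; bearing(F→U) − bearing(F→G) = 116.0° ✓; |FU| = 10.80 ✓; ∠(FU, UW) = 90.00° ✓; |UW| = 20.90 ✗.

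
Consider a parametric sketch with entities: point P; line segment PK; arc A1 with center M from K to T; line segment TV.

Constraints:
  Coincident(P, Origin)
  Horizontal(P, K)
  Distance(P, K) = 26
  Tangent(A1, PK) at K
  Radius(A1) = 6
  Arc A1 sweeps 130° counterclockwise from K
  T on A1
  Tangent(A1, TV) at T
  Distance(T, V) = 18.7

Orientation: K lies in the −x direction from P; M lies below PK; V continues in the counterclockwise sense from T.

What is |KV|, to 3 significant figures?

25.3

P is at the origin; P and K share the same y with |PK| = 26.0 and K on the −x side, so K = (-26.0, 0.00). Tangency of A1 to PK means the radius MK is perpendicular to PK, so M = K + (0, -6) = (-26.0, -6.00). On A1, K sits at bearing 90° from M; a 130° counterclockwise sweep puts T at bearing 220°, so T = M + 6.0·(cos 220°, sin 220°) = (-30.6, -9.86). Since A1 is tangent to TV there, MT ⟂ TV, so TV runs along (−sin 220°, cos 220°); with |TV| = 18.7, V = (-18.6, -24.2). Then |KV| = |V − K| = 25.3.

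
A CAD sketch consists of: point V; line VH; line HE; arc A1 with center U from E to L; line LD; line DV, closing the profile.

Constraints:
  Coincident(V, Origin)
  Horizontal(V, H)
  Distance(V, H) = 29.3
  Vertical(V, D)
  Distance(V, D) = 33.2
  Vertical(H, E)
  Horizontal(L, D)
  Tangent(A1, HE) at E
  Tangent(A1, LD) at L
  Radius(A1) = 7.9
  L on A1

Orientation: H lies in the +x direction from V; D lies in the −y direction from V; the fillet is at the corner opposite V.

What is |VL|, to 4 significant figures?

39.50

V is at the origin; VH is horizontal with |VH| = 29.3 and H on the +x side, so H = (29.30, 0.000). V and D share the same x with |VD| = 33.2 and D on the −y side, so D = (0.000, -33.20). The virtual corner opposite V is at (29.30, -33.20). A1 meets HE tangentially, so UE is at right angles to HE and tangency of A1 to LD means the radius UL is perpendicular to LD, with radius 7.9, so the center U sits 7.9 in from both sides at U = (21.40, -25.30). That places the tangent points at E = (29.30, -25.30) on HE and L = (21.40, -33.20) on LD. Then |VL| = |L − V| = 39.50.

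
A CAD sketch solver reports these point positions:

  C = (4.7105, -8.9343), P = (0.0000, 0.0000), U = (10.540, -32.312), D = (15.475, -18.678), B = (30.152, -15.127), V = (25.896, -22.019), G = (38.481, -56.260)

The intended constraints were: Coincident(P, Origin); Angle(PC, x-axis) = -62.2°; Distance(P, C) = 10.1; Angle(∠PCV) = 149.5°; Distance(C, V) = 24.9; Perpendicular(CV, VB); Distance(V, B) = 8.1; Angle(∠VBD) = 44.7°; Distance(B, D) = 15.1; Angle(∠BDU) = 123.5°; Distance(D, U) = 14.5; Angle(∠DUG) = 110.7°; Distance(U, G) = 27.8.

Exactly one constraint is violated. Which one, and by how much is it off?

Distance(U, G) = 27.8 — off by 9.00.

P = (0.00, 0.00) ✓; PC at -62.20° ✓; |PC| = 10.10 ✓; ∠PCV = 149.5° ✓; |CV| = 24.90 ✓; ∠(CV, VB) = 90.00° ✓; |VB| = 8.100 ✓; ∠VBD = 44.70° ✓; |BD| = 15.10 ✓; ∠BDU = 123.5° ✓; |DU| = 14.50 ✓; ∠DUG = 110.7° ✓; |UG| = 36.80 ✗.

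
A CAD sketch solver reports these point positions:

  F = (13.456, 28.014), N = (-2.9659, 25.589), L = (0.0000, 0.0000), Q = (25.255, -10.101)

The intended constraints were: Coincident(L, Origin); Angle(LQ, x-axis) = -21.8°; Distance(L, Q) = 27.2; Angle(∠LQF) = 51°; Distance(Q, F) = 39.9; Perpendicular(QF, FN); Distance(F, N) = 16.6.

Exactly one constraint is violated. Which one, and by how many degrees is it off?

Perpendicular(QF, FN) — off by 8.80°.

L = (0.00, 0.00) ✓; LQ at -21.80° ✓; |LQ| = 27.20 ✓; ∠LQF = 51.00° ✓; |QF| = 39.90 ✓; ∠(QF, FN) = 81.20° ✗; |FN| = 16.60 ✓.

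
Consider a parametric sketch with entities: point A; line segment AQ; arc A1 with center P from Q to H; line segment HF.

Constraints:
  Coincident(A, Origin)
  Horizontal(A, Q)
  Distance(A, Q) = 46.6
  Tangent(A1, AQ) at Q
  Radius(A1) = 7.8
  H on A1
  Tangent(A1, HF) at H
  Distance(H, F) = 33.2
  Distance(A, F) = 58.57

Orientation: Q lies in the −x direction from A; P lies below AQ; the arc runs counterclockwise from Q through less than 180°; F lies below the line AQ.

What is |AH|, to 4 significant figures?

54.89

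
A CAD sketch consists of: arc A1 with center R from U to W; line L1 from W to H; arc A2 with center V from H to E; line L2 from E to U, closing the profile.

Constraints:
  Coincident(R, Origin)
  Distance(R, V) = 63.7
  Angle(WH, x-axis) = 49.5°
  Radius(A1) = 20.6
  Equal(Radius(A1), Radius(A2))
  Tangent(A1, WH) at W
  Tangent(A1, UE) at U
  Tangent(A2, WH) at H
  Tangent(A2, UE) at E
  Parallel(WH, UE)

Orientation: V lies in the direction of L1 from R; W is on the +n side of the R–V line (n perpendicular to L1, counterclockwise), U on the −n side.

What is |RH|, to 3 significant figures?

66.9

The slot axis is L1's direction at 49.5°, so u = (cos 49.5°, sin 49.5°) = (0.649, 0.760) and n = (−sin 49.5°, cos 49.5°) = (-0.760, 0.649). R is at the origin and V lies 63.7 along u from R, so V = 63.7·u = (41.4, 48.4). Tangency of A1 to both parallel lines with radius 20.6 puts W and U at R ± 20.6·n: W = (-15.7, 13.4), U = (15.7, -13.4). Equal radii place H and E the same way about V: H = V + 20.6·n = (25.7, 61.8), E = V − 20.6·n = (57.0, 35.1). Then |RH| = |H − R| = 66.9.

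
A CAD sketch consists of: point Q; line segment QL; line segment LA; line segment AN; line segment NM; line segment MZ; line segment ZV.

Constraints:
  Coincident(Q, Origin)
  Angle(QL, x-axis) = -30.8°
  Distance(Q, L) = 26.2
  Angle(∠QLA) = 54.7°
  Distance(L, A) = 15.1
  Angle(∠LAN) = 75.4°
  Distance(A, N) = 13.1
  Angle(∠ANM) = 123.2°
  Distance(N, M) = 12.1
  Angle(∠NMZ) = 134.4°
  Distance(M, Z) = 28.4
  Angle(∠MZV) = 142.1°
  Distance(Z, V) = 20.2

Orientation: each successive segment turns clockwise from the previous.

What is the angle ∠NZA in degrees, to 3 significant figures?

19.0°

∠ANM = 123.2° gives NM at 42.5° from the x-axis; with |NM| = 12.1, M = (15.5, 1.57). ∠NMZ = 134.4° gives MZ at -3.10° from the x-axis; with |MZ| = 28.4, Z = (43.9, 0.0335). Then cos ∠NZA = ZN·ZA / (|ZN||ZA|), giving 19.0°.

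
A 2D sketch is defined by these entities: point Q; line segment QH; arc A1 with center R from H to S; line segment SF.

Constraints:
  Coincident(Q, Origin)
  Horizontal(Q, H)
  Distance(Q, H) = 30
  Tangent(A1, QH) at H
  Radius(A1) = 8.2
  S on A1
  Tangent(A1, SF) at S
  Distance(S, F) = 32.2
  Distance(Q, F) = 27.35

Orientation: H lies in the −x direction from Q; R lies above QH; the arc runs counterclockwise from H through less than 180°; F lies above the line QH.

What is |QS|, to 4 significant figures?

23.96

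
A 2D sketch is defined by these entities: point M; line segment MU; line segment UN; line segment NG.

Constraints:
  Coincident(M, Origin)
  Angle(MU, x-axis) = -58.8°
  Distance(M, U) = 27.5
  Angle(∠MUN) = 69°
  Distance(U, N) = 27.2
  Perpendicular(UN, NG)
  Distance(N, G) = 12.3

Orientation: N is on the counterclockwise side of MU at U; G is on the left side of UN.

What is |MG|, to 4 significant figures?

21.90

M is at the origin; MU runs at -58.8° with length 27.5, so U = 27.5·(cos -58.8°, sin -58.8°) = (14.25, -23.52). ∠MUN = 69.0°, so UN runs at -58.8° + (180° − 69.0°) = 52.20° from the x-axis; with |UN| = 27.2, N = U + 27.2·(cos 52.20°, sin 52.20°) = (30.92, -2.030). UN ⟂ NG; with |NG| = 12.3 on the left of UN, G = N + 12.3·(-0.7902, 0.6129) = (21.20, 5.508). Then |MG| = |G − M| = 21.90.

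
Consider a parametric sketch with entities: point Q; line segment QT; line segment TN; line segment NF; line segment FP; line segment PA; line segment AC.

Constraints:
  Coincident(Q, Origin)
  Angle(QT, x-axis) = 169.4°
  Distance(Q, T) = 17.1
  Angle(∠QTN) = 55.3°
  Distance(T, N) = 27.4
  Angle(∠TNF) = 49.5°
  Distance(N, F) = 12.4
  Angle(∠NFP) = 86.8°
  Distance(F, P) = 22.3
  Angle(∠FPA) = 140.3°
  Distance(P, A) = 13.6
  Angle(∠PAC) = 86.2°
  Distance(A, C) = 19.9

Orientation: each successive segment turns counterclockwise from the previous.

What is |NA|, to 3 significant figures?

32.3

Q is at the origin; QT runs at 169.4° with length 17.1, so T = (-16.8, 3.15). ∠QTN = 55.3° gives TN at -65.9° from the x-axis; with |TN| = 27.4, N = (-5.62, -21.9). ∠TNF = 49.5° gives NF at 64.6° from the x-axis; with |NF| = 12.4, F = (-0.301, -10.7). ∠NFP = 86.8° gives FP at 158° from the x-axis; with |FP| = 22.3, P = (-20.9, -2.24). ∠FPA = 140.3° gives PA at -162° from the x-axis; with |PA| = 13.6, A = (-33.9, -6.33). Then |NA| = |A − N| = 32.3.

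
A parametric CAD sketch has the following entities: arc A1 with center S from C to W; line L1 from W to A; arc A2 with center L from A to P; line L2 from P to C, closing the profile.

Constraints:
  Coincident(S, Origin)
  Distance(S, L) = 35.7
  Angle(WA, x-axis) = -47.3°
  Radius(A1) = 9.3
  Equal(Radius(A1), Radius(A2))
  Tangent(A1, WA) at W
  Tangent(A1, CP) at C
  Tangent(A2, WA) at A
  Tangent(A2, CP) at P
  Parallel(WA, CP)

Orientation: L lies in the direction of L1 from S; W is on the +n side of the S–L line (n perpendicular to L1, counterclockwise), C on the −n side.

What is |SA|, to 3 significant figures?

36.9

The slot axis is L1's direction at -47.3°, so u = (cos -47.3°, sin -47.3°) = (0.678, -0.735) and n = (−sin -47.3°, cos -47.3°) = (0.735, 0.678). S is at the origin and L lies 35.7 along u from S, so L = 35.7·u = (24.2, -26.2). Tangency of A1 to both parallel lines with radius 9.3 puts W and C at S ± 9.3·n: W = (6.83, 6.31), C = (-6.83, -6.31). Equal radii place A and P the same way about L: A = L + 9.3·n = (31.0, -19.9), P = L − 9.3·n = (17.4, -32.5). Then |SA| = |A − S| = 36.9.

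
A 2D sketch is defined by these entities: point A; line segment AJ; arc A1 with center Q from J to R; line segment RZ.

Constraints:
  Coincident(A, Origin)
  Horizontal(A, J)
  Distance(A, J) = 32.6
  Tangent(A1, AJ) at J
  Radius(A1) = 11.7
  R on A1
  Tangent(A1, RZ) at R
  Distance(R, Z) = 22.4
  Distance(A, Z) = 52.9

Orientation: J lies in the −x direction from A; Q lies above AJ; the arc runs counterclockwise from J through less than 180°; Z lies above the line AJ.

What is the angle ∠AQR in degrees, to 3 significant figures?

60.8°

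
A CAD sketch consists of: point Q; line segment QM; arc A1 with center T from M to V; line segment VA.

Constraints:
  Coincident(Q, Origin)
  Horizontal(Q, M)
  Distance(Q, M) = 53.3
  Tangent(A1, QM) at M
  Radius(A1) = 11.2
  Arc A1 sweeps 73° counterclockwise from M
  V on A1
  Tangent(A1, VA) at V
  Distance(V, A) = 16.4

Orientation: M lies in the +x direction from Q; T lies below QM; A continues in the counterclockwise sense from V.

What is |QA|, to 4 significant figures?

44.56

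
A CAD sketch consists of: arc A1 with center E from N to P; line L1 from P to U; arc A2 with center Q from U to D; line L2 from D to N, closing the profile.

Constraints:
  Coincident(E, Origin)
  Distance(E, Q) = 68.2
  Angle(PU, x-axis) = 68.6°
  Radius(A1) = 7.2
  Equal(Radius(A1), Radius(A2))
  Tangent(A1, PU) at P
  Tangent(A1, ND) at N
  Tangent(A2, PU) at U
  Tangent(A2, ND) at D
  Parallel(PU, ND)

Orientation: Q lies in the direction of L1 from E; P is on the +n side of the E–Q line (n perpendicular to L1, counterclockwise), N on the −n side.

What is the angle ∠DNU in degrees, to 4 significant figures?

11.92°

Tangency of A1 to both parallel lines with radius 7.2 puts P and N at E ± 7.2·n: P = (-6.704, 2.627), N = (6.704, -2.627). Equal radii place U and D the same way about Q: U = Q + 7.2·n = (18.18, 66.13), D = Q − 7.2·n = (31.59, 60.87). Then cos ∠DNU = ND·NU / (|ND||NU|), giving 11.92°.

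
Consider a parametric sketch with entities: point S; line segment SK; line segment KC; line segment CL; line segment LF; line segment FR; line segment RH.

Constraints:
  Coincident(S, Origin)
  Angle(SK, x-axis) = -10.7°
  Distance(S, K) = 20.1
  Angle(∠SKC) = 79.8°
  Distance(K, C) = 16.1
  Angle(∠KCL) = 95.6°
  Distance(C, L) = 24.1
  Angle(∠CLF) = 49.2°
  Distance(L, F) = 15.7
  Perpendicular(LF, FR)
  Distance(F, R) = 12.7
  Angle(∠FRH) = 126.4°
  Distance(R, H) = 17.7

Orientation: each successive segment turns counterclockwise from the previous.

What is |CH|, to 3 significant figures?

15.1

S is at the origin; SK runs at -10.7° with length 20.1, so K = (19.8, -3.73). ∠SKC = 79.8° gives KC at 89.5° from the x-axis; with |KC| = 16.1, C = (19.9, 12.4). ∠KCL = 95.6° gives CL at 174° from the x-axis; with |CL| = 24.1, L = (-4.07, 14.9). ∠CLF = 49.2° gives LF at -55.3° from the x-axis; with |LF| = 15.7, F = (4.87, 2.02). LF ⟂ FR, so FR runs at 34.7°; with |FR| = 12.7, R = (15.3, 9.25). ∠FRH = 126.4° gives RH at 88.3° from the x-axis; with |RH| = 17.7, H = (15.8, 26.9). Then |CH| = |H − C| = 15.1.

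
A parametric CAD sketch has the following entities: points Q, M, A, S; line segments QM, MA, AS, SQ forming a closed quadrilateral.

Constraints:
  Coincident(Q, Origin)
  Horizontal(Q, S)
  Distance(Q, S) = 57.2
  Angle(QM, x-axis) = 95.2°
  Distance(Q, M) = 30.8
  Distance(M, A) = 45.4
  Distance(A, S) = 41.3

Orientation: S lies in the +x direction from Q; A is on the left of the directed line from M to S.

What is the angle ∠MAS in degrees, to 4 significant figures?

101.9°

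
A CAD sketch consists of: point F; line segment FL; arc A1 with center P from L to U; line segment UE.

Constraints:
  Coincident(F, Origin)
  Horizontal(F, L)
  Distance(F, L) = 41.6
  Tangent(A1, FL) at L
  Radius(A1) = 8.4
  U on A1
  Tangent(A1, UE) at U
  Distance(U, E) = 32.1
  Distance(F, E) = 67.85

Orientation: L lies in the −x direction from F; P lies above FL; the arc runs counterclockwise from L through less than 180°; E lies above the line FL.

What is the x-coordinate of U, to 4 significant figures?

-35.20

Checks: |PU| = 8.400 ✓; ∠(PU, UE) = 90.00° ✓; |UE| = 32.10 ✓; |FE| = 67.85 ✓.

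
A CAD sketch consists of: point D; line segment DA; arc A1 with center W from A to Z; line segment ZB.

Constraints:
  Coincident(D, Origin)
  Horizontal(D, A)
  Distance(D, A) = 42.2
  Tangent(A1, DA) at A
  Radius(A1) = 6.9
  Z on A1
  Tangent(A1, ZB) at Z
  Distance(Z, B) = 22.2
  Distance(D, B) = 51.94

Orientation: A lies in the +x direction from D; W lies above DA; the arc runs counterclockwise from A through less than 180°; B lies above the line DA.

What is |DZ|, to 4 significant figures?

49.61

Checks: |WZ| = 6.900 ✓; ∠(WZ, ZB) = 90.00° ✓; |ZB| = 22.20 ✓; |DB| = 51.94 ✓.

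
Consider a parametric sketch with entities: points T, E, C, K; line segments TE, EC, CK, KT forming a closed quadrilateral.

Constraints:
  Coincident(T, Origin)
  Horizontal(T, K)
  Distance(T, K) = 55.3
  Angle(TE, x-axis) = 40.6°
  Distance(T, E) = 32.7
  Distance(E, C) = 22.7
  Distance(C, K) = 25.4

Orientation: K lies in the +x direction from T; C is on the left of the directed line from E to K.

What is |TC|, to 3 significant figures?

53.1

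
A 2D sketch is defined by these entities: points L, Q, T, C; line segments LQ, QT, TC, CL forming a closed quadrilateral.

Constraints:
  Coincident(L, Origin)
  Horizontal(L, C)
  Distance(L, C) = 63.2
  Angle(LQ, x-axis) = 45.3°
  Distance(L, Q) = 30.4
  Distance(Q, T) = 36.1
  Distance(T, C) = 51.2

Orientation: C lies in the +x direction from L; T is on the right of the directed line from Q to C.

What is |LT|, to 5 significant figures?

19.494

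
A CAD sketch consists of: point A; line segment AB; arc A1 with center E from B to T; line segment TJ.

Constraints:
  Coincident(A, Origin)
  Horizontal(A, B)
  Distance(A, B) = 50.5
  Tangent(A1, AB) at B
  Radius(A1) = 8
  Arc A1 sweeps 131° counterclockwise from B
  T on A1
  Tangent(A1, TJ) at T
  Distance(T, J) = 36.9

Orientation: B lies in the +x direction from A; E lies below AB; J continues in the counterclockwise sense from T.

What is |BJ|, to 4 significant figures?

44.94

A is at the origin; AB is horizontal with |AB| = 50.5 and B on the +x side, so B = (50.50, 0.000). Since A1 is tangent to AB there, EB ⟂ AB, so E = B + (0, -8) = (50.50, -8.000). On A1, B sits at bearing 90° from E; a 131° counterclockwise sweep puts T at bearing 221°, so T = E + 8.0·(cos 221°, sin 221°) = (44.46, -13.25). The tangent condition forces ET to be normal to TJ, so TJ runs along (−sin 221°, cos 221°); with |TJ| = 36.9, J = (68.67, -41.10). Then |BJ| = |J − B| = 44.94.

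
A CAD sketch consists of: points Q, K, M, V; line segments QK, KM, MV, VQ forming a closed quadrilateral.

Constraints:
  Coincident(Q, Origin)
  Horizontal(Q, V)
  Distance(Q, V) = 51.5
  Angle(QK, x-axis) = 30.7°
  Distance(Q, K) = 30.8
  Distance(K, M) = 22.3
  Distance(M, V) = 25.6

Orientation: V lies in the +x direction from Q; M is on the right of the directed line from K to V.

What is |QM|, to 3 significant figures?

27.6

Q is at the origin; Q and V share the same y with |QV| = 51.5 and V in +x, so V = (51.5, 0). QK runs at 30.7° with |QK| = 30.8, so K = (26.5, 15.7). M is determined by |KM| = 22.3 and |MV| = 25.6 together: it lies at the intersection of circle(K, 22.3) and circle(V, 25.6). With |KV| = 29.5, the foot of the radical line on KV is 12.1 from K and the perpendicular offset is √(22.3² − 12.1²) = 18.7. Taking the right-of-KV solution: M = (26.8, -6.57).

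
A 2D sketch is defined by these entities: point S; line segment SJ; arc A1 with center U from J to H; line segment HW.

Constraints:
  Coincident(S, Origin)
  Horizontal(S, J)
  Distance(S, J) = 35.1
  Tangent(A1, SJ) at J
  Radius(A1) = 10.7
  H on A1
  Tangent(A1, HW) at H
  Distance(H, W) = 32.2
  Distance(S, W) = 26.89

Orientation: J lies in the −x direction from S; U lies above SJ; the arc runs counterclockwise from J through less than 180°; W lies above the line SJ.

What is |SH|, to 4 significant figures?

27.60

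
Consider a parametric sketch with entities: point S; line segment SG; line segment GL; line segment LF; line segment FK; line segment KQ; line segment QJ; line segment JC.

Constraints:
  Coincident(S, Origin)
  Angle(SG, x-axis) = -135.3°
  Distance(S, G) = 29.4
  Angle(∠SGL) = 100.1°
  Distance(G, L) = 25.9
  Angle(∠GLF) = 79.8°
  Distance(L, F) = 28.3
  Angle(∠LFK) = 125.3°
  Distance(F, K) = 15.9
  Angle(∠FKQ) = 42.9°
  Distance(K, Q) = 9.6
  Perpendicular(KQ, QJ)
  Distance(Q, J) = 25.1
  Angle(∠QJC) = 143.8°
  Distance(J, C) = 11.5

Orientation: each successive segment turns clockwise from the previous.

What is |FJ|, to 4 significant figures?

14.42

∠FKQ = 42.9° gives KQ at -147.2° from the x-axis; with |KQ| = 9.6, Q = (-14.33, 6.132). The perpendicularity gives QJ at right angles to KQ, so QJ runs at 122.8°; with |QJ| = 25.1, J = (-27.92, 27.23). Then |FJ| = |J − F| = 14.42.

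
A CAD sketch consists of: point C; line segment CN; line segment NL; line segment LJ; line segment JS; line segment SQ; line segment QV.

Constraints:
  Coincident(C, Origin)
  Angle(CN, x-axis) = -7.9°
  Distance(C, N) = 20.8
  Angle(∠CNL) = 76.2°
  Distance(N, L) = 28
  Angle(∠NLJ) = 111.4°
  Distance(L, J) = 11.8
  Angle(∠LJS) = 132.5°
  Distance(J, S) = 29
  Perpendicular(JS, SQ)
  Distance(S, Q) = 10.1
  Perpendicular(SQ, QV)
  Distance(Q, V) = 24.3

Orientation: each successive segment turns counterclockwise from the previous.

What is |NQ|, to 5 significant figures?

34.229

C is at the origin; CN runs at -7.9° with length 20.8, so N = (20.603, -2.8588). ∠CNL = 76.2° gives NL at 95.900° from the x-axis; with |NL| = 28.0, L = (17.724, 24.993). ∠NLJ = 111.4° gives LJ at 164.50° from the x-axis; with |LJ| = 11.8, J = (6.3536, 28.146). ∠LJS = 132.5° gives JS at -148.00° from the x-axis; with |JS| = 29.0, S = (-18.240, 12.779). JS is perpendicular to SQ, so SQ runs at -58.000°; with |SQ| = 10.1, Q = (-12.888, 4.2133). Then |NQ| = |Q − N| = 34.229.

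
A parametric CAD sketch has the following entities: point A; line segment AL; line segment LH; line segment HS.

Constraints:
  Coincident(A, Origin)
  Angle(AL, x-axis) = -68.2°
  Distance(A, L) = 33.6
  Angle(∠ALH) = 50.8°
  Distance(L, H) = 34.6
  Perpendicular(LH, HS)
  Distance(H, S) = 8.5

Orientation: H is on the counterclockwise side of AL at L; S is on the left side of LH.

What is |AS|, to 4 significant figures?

22.05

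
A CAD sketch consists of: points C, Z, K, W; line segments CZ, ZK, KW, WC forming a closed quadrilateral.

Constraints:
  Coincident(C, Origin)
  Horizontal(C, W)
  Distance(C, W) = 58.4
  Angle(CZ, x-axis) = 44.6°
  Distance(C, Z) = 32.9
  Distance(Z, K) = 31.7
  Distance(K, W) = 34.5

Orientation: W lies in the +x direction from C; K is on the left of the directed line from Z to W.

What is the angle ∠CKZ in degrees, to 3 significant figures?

12.4°

Checks: |ZK| = 31.70 ✓; |KW| = 34.50 ✓.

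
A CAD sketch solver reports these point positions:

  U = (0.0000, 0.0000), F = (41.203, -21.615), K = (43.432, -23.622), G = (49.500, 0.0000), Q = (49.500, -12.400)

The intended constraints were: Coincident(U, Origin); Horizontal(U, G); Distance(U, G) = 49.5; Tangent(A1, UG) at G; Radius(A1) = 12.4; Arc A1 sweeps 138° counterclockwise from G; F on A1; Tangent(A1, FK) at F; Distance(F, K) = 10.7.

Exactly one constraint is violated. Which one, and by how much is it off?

Distance(F, K) = 10.7 — off by 7.70.

U = (0.00, 0.00) ✓; U.y = 0.00, G.y = 0.00 ✓; |UG| = 49.50 ✓; ∠(QG, GU) = 90.00° ✓; |QG| = 12.40 ✓; bearing(Q→F) − bearing(Q→G) = 138.0° ✓; |QF| = 12.40 ✓; ∠(QF, FK) = 90.00° ✓; |FK| = 2.999 ✗.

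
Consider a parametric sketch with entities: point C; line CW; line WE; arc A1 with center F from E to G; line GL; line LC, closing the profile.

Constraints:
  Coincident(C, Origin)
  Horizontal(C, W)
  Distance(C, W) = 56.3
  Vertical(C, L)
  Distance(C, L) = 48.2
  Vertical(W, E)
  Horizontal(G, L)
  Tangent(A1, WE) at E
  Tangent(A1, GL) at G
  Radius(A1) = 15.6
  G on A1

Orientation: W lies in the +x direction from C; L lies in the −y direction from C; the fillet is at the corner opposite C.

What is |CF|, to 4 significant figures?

52.15

C is at the origin; CW is horizontal with |CW| = 56.3 and W on the +x side, so W = (56.30, 0.000). CL is vertical with |CL| = 48.2 and L on the −y side, so L = (0.000, -48.20). The virtual corner opposite C is at (56.30, -48.20). Tangency of A1 to WE means the radius FE is perpendicular to WE and A1 meets GL tangentially, so FG is at right angles to GL, with radius 15.6, so the center F sits 15.6 in from both sides at F = (40.70, -32.60). Then |CF| = |F − C| = 52.15.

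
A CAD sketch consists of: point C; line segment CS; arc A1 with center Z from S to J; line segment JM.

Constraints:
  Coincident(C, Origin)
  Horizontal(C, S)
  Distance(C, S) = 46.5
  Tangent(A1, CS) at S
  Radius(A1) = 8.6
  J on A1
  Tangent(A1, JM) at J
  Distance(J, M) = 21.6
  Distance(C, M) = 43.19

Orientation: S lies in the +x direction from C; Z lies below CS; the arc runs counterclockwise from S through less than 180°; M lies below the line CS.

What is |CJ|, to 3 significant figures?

38.7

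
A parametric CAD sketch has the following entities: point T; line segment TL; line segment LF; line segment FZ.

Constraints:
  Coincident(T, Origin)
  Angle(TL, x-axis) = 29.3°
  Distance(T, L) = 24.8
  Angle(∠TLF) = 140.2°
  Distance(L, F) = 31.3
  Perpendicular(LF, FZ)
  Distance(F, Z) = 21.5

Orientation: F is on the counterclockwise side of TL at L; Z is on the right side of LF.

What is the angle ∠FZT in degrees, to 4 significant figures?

53.42°

T is at the origin; TL runs at 29.3° with length 24.8, so L = 24.8·(cos 29.3°, sin 29.3°) = (21.63, 12.14). ∠TLF = 140.2°, so LF runs at 29.3° + (180° − 140.2°) = 69.10° from the x-axis; with |LF| = 31.3, F = L + 31.3·(cos 69.10°, sin 69.10°) = (32.79, 41.38). LF is perpendicular to FZ; with |FZ| = 21.5 on the right of LF, Z = F + 21.5·(0.9342, -0.3567) = (52.88, 33.71). Then cos ∠FZT = ZF·ZT / (|ZF||ZT|), giving 53.42°.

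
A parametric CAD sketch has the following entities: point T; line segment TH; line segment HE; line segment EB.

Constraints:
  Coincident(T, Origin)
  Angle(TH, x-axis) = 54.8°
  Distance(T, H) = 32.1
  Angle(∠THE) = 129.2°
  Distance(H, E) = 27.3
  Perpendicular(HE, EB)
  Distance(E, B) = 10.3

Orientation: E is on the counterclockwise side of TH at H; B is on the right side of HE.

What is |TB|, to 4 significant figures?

59.18

∠THE = 129.2°, so HE runs at 54.8° + (180° − 129.2°) = 105.6° from the x-axis; with |HE| = 27.3, E = H + 27.3·(cos 105.6°, sin 105.6°) = (11.16, 52.52). HE is perpendicular to EB; with |EB| = 10.3 on the right of HE, B = E + 10.3·(0.9632, 0.2689) = (21.08, 55.29). Then |TB| = |B − T| = 59.18.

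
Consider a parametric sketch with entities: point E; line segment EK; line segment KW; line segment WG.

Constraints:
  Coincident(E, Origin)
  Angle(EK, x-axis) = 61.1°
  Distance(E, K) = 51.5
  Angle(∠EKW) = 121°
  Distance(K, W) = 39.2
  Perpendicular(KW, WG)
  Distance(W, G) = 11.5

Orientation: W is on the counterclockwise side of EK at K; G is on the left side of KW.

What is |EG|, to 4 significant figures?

73.38

E is at the origin; EK runs at 61.1° with length 51.5, so K = 51.5·(cos 61.1°, sin 61.1°) = (24.89, 45.09). ∠EKW = 121.0°, so KW runs at 61.1° + (180° − 121.0°) = 120.1° from the x-axis; with |KW| = 39.2, W = K + 39.2·(cos 120.1°, sin 120.1°) = (5.230, 79.00). KW ⟂ WG; with |WG| = 11.5 on the left of KW, G = W + 11.5·(-0.8652, -0.5015) = (-4.719, 73.23). Then |EG| = |G − E| = 73.38.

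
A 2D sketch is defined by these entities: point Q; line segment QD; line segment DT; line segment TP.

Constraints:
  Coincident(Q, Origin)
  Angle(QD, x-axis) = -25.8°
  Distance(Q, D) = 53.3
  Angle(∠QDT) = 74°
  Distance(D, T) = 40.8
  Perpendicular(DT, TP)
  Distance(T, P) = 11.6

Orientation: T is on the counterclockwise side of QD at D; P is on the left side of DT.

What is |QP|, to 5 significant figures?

47.462

∠QDT = 74.0°, so DT runs at -25.8° + (180° − 74.0°) = 80.200° from the x-axis; with |DT| = 40.8, T = D + 40.8·(cos 80.200°, sin 80.200°) = (54.932, 17.007). DT ⟂ TP; with |TP| = 11.6 on the left of DT, P = T + 11.6·(-0.98541, 0.17021) = (43.501, 18.981). Then |QP| = |P − Q| = 47.462.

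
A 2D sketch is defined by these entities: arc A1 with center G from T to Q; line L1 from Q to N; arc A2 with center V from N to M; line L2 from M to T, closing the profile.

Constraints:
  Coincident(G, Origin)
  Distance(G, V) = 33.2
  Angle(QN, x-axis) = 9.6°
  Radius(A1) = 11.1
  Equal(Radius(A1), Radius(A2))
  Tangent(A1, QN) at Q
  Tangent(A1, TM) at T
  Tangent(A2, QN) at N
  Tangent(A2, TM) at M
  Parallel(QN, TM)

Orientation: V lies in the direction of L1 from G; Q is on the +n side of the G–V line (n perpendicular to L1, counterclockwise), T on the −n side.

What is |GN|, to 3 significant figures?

35.0

Tangency of A1 to both parallel lines with radius 11.1 puts Q and T at G ± 11.1·n: Q = (-1.85, 10.9), T = (1.85, -10.9). Equal radii place N and M the same way about V: N = V + 11.1·n = (30.9, 16.5), M = V − 11.1·n = (34.6, -5.41). Then |GN| = |N − G| = 35.0.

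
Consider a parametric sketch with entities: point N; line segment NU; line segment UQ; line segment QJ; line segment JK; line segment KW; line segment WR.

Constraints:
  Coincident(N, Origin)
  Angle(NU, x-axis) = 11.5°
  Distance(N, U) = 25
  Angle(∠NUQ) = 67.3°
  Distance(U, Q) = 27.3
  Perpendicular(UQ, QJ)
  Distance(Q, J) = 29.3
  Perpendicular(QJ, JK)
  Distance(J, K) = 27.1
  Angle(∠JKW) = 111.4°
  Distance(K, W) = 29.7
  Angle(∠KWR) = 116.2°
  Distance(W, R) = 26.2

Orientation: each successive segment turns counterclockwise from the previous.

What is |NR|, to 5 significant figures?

40.847

N is at the origin; NU runs at 11.5° with length 25.0, so U = (24.498, 4.9842). ∠NUQ = 67.3° gives UQ at 124.20° from the x-axis; with |UQ| = 27.3, Q = (9.1532, 27.563). UQ ⟂ QJ, so QJ runs at -145.80°; with |QJ| = 29.3, J = (-15.080, 11.094). QJ is perpendicular to JK, so JK runs at -55.800°; with |JK| = 27.1, K = (0.15224, -11.319). ∠JKW = 111.4° gives KW at 12.800° from the x-axis; with |KW| = 29.7, W = (29.114, -4.7394). ∠KWR = 116.2° gives WR at 76.600° from the x-axis; with |WR| = 26.2, R = (35.186, 20.747). Then |NR| = |R − N| = 40.847.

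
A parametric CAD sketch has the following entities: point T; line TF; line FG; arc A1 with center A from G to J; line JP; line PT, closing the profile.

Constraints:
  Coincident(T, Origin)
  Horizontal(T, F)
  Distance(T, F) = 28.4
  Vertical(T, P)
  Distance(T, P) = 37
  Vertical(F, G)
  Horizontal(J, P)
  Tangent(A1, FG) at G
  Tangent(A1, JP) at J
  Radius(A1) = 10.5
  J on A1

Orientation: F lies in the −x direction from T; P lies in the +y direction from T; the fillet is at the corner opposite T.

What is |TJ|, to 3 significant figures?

41.1

T is at the origin; T and F share the same y with |TF| = 28.4 and F on the −x side, so F = (-28.4, 0.00). TP is vertical with |TP| = 37.0 and P on the +y side, so P = (0.00, 37.0). The virtual corner opposite T is at (-28.4, 37.0). A1 meets FG tangentially, so AG is at right angles to FG and tangency of A1 to JP means the radius AJ is perpendicular to JP, with radius 10.5, so the center A sits 10.5 in from both sides at A = (-17.9, 26.5). That places the tangent points at G = (-28.4, 26.5) on FG and J = (-17.9, 37.0) on JP. Then |TJ| = |J − T| = 41.1.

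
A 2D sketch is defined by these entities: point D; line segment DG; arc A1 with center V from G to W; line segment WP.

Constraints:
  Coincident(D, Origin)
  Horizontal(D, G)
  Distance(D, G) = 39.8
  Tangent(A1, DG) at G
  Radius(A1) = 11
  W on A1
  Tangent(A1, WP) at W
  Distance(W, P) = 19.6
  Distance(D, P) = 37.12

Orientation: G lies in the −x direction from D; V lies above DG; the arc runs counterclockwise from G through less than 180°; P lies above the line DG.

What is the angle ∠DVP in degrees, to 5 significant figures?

63.359°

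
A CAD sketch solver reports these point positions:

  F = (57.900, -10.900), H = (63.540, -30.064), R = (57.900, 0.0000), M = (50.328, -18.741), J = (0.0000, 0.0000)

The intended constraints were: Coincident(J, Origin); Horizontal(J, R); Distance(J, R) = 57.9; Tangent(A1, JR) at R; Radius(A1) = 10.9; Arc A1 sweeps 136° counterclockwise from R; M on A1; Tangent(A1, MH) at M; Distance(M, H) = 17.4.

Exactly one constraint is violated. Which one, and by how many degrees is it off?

Tangent(A1, MH) at M — off by 3.40°.

J = (0.00, 0.00) ✓; J.y = 0.00, R.y = 0.00 ✓; |JR| = 57.90 ✓; ∠(FR, RJ) = 90.00° ✓; |FR| = 10.90 ✓; bearing(F→M) − bearing(F→R) = 136.0° ✓; |FM| = 10.90 ✓; ∠(FM, MH) = 86.60° ✗; |MH| = 17.40 ✓.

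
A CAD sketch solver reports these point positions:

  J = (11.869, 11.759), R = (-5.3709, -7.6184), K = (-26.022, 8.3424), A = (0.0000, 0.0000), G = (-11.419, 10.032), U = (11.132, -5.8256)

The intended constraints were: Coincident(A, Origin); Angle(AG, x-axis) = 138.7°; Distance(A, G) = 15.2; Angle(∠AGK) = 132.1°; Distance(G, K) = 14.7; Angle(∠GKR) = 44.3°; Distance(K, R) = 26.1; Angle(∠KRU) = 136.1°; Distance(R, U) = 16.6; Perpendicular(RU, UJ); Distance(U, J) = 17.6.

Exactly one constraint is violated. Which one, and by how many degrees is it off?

Perpendicular(RU, UJ) — off by 8.60°.

A = (0.00, 0.00) ✓; AG at 138.7° ✓; |AG| = 15.20 ✓; ∠AGK = 132.1° ✓; |GK| = 14.70 ✓; ∠GKR = 44.30° ✓; |KR| = 26.10 ✓; ∠KRU = 136.1° ✓; |RU| = 16.60 ✓; ∠(RU, UJ) = 81.40° ✗; |UJ| = 17.60 ✓.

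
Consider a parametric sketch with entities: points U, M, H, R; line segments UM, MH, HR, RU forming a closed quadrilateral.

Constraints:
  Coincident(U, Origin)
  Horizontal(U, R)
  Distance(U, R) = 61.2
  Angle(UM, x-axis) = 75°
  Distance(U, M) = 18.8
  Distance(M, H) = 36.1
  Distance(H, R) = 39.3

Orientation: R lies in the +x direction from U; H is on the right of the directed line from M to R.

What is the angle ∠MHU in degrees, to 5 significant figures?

30.552°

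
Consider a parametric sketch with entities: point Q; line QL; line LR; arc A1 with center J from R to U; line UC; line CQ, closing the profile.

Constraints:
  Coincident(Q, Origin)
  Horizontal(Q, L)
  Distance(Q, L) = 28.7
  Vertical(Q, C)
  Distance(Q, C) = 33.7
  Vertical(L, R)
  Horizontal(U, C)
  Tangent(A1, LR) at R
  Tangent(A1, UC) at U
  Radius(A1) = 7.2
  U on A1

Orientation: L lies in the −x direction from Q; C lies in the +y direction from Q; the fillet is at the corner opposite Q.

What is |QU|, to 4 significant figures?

39.97

Q is at the origin; Q and L share the same y with |QL| = 28.7 and L on the −x side, so L = (-28.70, 0.000). QC is vertical with |QC| = 33.7 and C on the +y side, so C = (0.000, 33.70). The virtual corner opposite Q is at (-28.70, 33.70). Tangency of A1 to LR means the radius JR is perpendicular to LR and tangency of A1 to UC means the radius JU is perpendicular to UC, with radius 7.2, so the center J sits 7.2 in from both sides at J = (-21.50, 26.50). That places the tangent points at R = (-28.70, 26.50) on LR and U = (-21.50, 33.70) on UC. Then |QU| = |U − Q| = 39.97.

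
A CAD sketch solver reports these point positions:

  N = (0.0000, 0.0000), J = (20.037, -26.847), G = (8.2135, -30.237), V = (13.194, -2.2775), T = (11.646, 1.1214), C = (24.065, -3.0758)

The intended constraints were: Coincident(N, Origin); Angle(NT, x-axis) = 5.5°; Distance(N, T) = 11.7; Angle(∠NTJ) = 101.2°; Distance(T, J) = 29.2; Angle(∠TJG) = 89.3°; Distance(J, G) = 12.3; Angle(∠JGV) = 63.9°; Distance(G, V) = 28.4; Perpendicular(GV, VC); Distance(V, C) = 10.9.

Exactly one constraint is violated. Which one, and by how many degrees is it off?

Perpendicular(GV, VC) — off by 5.90°.

N = (0.00, 0.00) ✓; NT at 5.500° ✓; |NT| = 11.70 ✓; ∠NTJ = 101.2° ✓; |TJ| = 29.20 ✓; ∠TJG = 89.30° ✓; |JG| = 12.30 ✓; ∠JGV = 63.90° ✓; |GV| = 28.40 ✓; ∠(GV, VC) = 84.10° ✗; |VC| = 10.90 ✓.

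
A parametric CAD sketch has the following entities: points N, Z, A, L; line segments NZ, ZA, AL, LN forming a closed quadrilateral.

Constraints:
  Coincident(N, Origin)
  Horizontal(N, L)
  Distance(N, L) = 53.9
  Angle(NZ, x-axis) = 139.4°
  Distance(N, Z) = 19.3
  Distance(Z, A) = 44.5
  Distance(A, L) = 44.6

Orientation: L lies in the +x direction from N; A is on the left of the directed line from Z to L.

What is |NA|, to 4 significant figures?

41.61

N is at the origin; N and L share the same y with |NL| = 53.9 and L in +x, so L = (53.9, 0). NZ runs at 139.4° with |NZ| = 19.3, so Z = (-14.65, 12.56). A is determined by |ZA| = 44.5 and |AL| = 44.6 together: it lies at the intersection of circle(Z, 44.5) and circle(L, 44.6). With |ZL| = 69.70, the foot of the radical line on ZL is 34.78 from Z and the perpendicular offset is √(44.5² − 34.78²) = 27.76. Taking the left-of-ZL solution: A = (24.56, 33.59).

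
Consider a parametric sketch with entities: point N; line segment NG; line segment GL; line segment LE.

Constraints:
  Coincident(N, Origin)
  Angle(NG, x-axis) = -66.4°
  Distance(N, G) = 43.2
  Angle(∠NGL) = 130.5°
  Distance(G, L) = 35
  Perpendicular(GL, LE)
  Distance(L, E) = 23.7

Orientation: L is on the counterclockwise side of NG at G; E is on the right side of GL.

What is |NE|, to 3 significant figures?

84.7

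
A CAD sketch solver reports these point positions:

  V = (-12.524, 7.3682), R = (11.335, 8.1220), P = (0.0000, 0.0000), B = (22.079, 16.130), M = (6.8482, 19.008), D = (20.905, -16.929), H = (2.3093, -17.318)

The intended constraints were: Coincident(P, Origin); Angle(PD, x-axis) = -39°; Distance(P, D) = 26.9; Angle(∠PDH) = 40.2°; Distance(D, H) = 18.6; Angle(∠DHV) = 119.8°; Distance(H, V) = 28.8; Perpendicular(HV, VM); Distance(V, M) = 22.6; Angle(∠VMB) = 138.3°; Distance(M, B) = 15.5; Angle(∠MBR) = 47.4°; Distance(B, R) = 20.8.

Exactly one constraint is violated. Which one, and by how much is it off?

Distance(B, R) = 20.8 — off by 7.40.

P = (0.00, 0.00) ✓; PD at -39.00° ✓; |PD| = 26.90 ✓; ∠PDH = 40.20° ✓; |DH| = 18.60 ✓; ∠DHV = 119.8° ✓; |HV| = 28.80 ✓; ∠(HV, VM) = 90.00° ✓; |VM| = 22.60 ✓; ∠VMB = 138.3° ✓; |MB| = 15.50 ✓; ∠MBR = 47.40° ✓; |BR| = 13.40 ✗.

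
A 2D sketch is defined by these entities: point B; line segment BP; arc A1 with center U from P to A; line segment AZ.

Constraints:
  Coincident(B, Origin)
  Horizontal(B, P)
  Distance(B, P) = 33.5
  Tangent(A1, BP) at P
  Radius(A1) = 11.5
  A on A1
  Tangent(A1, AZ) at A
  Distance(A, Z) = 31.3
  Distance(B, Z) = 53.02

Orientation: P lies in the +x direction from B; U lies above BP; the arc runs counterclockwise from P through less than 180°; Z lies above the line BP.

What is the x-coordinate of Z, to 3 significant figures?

28.8

B is at the origin; B and P share the same y with |BP| = 33.5 and P on the +x side, so P = (33.5, 0.00). Tangency of A1 to BP means the radius UP is perpendicular to BP, so U = P + (0, 11.5) = (33.5, 11.5). Since UA ⟂ AZ (tangency), |UZ| = √(11.5² + 31.3²) = 33.3 regardless of where A sits on A1. So Z lies on both circle(B, 53.02) and circle(U, 33.3); the above-BP intersection is Z = (28.8, 44.5). A is the foot of the tangent from Z: A = (43.6, 16.9).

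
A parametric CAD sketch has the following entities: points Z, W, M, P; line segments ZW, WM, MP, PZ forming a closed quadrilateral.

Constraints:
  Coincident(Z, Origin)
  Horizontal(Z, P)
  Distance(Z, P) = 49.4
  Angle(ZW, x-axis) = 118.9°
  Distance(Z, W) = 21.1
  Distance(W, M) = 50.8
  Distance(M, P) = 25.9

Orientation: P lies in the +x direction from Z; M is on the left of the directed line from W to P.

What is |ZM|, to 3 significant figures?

47.0

Checks: |WM| = 50.80 ✓; |MP| = 25.90 ✓.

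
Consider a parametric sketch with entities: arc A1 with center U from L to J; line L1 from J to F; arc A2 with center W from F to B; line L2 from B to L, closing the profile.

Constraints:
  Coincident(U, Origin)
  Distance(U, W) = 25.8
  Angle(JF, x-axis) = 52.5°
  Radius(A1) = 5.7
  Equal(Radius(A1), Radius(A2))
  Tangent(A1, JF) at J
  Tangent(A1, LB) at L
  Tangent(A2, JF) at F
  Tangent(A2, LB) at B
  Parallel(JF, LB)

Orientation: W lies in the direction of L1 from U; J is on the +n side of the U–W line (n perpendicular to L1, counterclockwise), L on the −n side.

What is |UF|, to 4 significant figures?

26.42

The slot axis is L1's direction at 52.5°, so u = (cos 52.5°, sin 52.5°) = (0.6088, 0.7934) and n = (−sin 52.5°, cos 52.5°) = (-0.7934, 0.6088). U is at the origin and W lies 25.8 along u from U, so W = 25.8·u = (15.71, 20.47). Tangency of A1 to both parallel lines with radius 5.7 puts J and L at U ± 5.7·n: J = (-4.522, 3.470), L = (4.522, -3.470). Equal radii place F and B the same way about W: F = W + 5.7·n = (11.18, 23.94), B = W − 5.7·n = (20.23, 17.00). Then |UF| = |F − U| = 26.42.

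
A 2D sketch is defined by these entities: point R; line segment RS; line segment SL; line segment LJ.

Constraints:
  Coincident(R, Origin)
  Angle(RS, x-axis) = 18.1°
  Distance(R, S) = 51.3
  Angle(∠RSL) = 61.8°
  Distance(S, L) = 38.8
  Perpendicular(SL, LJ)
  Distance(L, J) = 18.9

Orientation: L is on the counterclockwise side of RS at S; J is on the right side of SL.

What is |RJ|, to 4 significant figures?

65.74

R is at the origin; RS runs at 18.1° with length 51.3, so S = 51.3·(cos 18.1°, sin 18.1°) = (48.76, 15.94). ∠RSL = 61.8°, so SL runs at 18.1° + (180° − 61.8°) = 136.3° from the x-axis; with |SL| = 38.8, L = S + 38.8·(cos 136.3°, sin 136.3°) = (20.71, 42.74). The perpendicularity gives LJ at right angles to SL; with |LJ| = 18.9 on the right of SL, J = L + 18.9·(0.6909, 0.7230) = (33.77, 56.41). Then |RJ| = |J − R| = 65.74.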